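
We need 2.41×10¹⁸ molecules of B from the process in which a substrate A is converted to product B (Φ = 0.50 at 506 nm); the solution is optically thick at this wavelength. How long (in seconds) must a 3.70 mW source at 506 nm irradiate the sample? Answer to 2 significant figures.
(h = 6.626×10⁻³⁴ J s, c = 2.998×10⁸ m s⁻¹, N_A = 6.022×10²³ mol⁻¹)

t ≈ 510 s

Product: 2.41×10¹⁸ / 6.022×10²³ = 4.002×10⁻⁶ mol.
Photons that must be absorbed: 4.002×10⁻⁶ / 0.50 = 8.004×10⁻⁶ mol.
Photon energy: hc/λ = 3.926×10⁻¹⁹ J; per mole, 2.364×10⁵ J mol⁻¹.
Energy required: 8.004×10⁻⁶ × 2.364×10⁵ = 1.892 J.
Time: 1.892 J / 0.0037 W = 510 s.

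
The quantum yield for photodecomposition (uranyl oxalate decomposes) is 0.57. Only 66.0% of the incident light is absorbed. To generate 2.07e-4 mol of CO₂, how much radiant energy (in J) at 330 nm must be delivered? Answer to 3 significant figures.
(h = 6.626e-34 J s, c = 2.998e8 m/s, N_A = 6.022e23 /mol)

Photons that must be absorbed: 2.07e-4 / 0.57 = 3.632e-4 mol.
Incident photons needed: 3.632e-4 / 0.660 = 5.503e-4 mol.
Photon energy: hc/λ = 6.020e-19 J; per mole, 3.625e5 J mol⁻¹.
Energy required: 5.503e-4 × 3.625e5 = 199 J.

199 J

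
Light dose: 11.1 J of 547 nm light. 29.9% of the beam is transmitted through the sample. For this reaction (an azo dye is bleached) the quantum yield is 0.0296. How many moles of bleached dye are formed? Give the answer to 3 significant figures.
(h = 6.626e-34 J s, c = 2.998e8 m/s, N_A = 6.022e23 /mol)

1.05e-6 mol

Photon energy at 547 nm: hc/λ = (6.626e-34)(2.998e8)/(547e-9) = 3.632e-19 J.
Photons incident: 11.1 / 3.632e-19 = 3.056e19, i.e. 3.056e19/6.022e23 = 5.075e-5 mol.
Fraction absorbed: 1 − 29.9/100 = 0.7010.
Photons absorbed: 0.7010 × 5.075e-5 = 3.558e-5 mol.
Product: Φ × n_abs = 0.0296 × 3.558e-5 = 1.053e-6 mol.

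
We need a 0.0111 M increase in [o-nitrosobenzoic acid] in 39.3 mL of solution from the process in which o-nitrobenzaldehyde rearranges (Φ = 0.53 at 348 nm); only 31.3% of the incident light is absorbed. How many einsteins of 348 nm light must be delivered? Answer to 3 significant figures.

0.00263 einstein

Product: (0.0111 M)(0.0393 L) = 4.362×10⁻⁴ mol.
Photons that must be absorbed: 4.362×10⁻⁴ / 0.53 = 8.230×10⁻⁴ mol.
Incident photons needed: 8.230×10⁻⁴ / 0.313 = 0.002629 mol.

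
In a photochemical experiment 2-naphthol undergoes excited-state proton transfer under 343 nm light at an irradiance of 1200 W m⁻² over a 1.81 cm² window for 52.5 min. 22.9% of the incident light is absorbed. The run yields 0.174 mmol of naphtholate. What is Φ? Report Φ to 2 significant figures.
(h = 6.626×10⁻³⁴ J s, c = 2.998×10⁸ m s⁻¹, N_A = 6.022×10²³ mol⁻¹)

Product: 0.174 mmol = 1.74×10⁻⁴ mol.
Photon energy at 343 nm: hc/λ = (6.626×10⁻³⁴)(2.998×10⁸)/(343×10⁻⁹) = 5.791×10⁻¹⁹ J.
Energy delivered: (1200 W m⁻²)(1.81×10⁻⁴ m²)(3150 s) = 684.2 J.
Photons incident: 684.2 / 5.791×10⁻¹⁹ = 1.181×10²¹, i.e. 1.181×10²¹/6.022×10²³ = 0.001961 mol.
Photons absorbed: 0.229 × 0.001961 = 4.491×10⁻⁴ mol.
Φ = 1.74×10⁻⁴ mol / 4.491×10⁻⁴ mol photons = 0.39.

Φ = 0.39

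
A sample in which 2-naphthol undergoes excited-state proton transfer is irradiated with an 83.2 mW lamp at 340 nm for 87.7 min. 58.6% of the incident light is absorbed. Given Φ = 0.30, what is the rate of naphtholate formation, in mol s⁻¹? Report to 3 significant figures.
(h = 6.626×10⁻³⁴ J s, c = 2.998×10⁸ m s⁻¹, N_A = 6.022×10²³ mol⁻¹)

4.16×10⁻⁸ mol s⁻¹

Photon energy at 340 nm: hc/λ = (6.626×10⁻³⁴)(2.998×10⁸)/(340×10⁻⁹) = 5.843×10⁻¹⁹ J.
Energy delivered: (83.2 mW)(5262 s) = 437.8 J.
Photons incident: 437.8 / 5.843×10⁻¹⁹ = 7.493×10²⁰, i.e. 7.493×10²⁰/6.022×10²³ = 0.001244 mol.
Photons absorbed: 0.586 × 0.001244 = 7.290×10⁻⁴ mol.
Product formed: 0.30 × 7.290×10⁻⁴ = 2.187×10⁻⁴ mol.
Rate: 2.187×10⁻⁴ / 5262 s = 4.16×10⁻⁸ mol s⁻¹.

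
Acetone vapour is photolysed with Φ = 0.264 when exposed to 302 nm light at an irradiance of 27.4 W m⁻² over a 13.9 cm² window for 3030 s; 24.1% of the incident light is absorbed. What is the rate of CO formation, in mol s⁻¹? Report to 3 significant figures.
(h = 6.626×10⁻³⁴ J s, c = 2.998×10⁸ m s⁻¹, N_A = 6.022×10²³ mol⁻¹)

Photon energy at 302 nm: hc/λ = (6.626×10⁻³⁴)(2.998×10⁸)/(302×10⁻⁹) = 6.578×10⁻¹⁹ J.
Energy delivered: (27.4 W m⁻²)(13.9×10⁻⁴ m²)(3030 s) = 115.4 J.
Photons incident: 115.4 / 6.578×10⁻¹⁹ = 1.754×10²⁰, i.e. 1.754×10²⁰/6.022×10²³ = 2.913×10⁻⁴ mol.
Photons absorbed: 0.241 × 2.913×10⁻⁴ = 7.020×10⁻⁵ mol.
Product formed: 0.264 × 7.020×10⁻⁵ = 1.853×10⁻⁵ mol.
Rate: 1.853×10⁻⁵ / 3030 s = 6.12×10⁻⁹ mol s⁻¹.

6.12×10⁻⁹ mol s⁻¹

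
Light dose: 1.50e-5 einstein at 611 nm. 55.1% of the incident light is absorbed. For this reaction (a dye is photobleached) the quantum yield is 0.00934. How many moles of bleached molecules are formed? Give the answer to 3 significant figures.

Photons absorbed: 0.551 × 1.50e-5 = 8.265e-6 mol.
Product: Φ × n_abs = 0.00934 × 8.265e-6 = 7.720e-8 mol.

7.72e-8 mol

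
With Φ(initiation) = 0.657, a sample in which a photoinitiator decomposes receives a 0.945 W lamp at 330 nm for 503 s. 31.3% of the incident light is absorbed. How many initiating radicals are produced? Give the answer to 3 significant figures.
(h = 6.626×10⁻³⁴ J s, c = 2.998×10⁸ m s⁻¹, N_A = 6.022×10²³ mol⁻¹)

Photon energy at 330 nm: hc/λ = (6.626×10⁻³⁴)(2.998×10⁸)/(330×10⁻⁹) = 6.020×10⁻¹⁹ J.
Energy delivered: (0.945 W)(503 s) = 475.3 J.
Photons incident: 475.3 / 6.020×10⁻¹⁹ = 7.895×10²⁰, i.e. 7.895×10²⁰/6.022×10²³ = 0.001311 mol.
Photons absorbed: 0.313 × 0.001311 = 4.103×10⁻⁴ mol.
Product: Φ × n_abs = 0.657 × 4.103×10⁻⁴ = 2.696×10⁻⁴ mol.
As a count: 2.696×10⁻⁴ × 6.022×10²³ = 1.62×10²⁰.

1.62×10²⁰ initiating radicals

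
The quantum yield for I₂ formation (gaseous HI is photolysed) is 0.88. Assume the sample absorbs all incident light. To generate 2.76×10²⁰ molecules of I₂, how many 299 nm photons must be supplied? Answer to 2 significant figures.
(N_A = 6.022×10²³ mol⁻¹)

3.1×10²⁰ photons

Product: 2.76×10²⁰ / 6.022×10²³ = 4.583×10⁻⁴ mol.
Photons that must be absorbed: 4.583×10⁻⁴ / 0.88 = 5.208×10⁻⁴ mol.
Photon count: 5.208×10⁻⁴ × 6.022×10²³ = 3.1×10²⁰.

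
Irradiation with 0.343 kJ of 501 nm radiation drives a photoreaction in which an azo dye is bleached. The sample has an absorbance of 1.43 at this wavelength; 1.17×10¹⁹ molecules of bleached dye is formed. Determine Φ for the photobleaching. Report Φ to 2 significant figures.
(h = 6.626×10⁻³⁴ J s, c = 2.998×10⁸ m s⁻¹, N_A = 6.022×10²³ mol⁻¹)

Product: 1.17×10¹⁹ / 6.022×10²³ = 1.943×10⁻⁵ mol.
Photon energy at 501 nm: hc/λ = (6.626×10⁻³⁴)(2.998×10⁸)/(501×10⁻⁹) = 3.965×10⁻¹⁹ J.
Incident energy: 0.343 kJ = 343 J.
Photons incident: 343 / 3.965×10⁻¹⁹ = 8.651×10²⁰, i.e. 8.651×10²⁰/6.022×10²³ = 0.001437 mol.
Fraction absorbed: 1 − 10^(−1.43) = 0.9628.
Photons absorbed: 0.9628 × 0.001437 = 0.001384 mol.
Φ = 1.943×10⁻⁵ mol / 0.001384 mol photons = 0.014.

Φ = 0.014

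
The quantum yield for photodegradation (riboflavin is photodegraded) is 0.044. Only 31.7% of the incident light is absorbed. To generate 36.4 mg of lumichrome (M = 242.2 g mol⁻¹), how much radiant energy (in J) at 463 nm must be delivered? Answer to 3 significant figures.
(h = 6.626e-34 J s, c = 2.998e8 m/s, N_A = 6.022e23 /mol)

2780 J

Product: 36.4 mg / 242.2 g mol⁻¹ = 1.503e-4 mol.
Photons that must be absorbed: 1.503e-4 / 0.044 = 0.003416 mol.
Incident photons needed: 0.003416 / 0.317 = 0.01078 mol.
Photon energy: hc/λ = 4.290e-19 J; per mole, 2.583e5 J mol⁻¹.
Energy required: 0.01078 × 2.583e5 = 2780 J.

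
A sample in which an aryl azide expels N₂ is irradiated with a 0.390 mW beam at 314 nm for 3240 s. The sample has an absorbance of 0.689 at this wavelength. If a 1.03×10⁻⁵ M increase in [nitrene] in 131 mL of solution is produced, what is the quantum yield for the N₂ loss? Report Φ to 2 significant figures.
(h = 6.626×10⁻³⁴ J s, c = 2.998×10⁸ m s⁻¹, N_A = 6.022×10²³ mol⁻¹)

Product: (1.03×10⁻⁵ M)(0.131 L) = 1.349×10⁻⁶ mol.
Photon energy at 314 nm: hc/λ = (6.626×10⁻³⁴)(2.998×10⁸)/(314×10⁻⁹) = 6.326×10⁻¹⁹ J.
Energy delivered: (0.390 mW)(3240 s) = 1.264 J.
Photons incident: 1.264 / 6.326×10⁻¹⁹ = 1.998×10¹⁸, i.e. 1.998×10¹⁸/6.022×10²³ = 3.318×10⁻⁶ mol.
Fraction absorbed: 1 − 10^(−0.689) = 0.7954.
Photons absorbed: 0.7954 × 3.318×10⁻⁶ = 2.639×10⁻⁶ mol.
Φ = 1.349×10⁻⁶ mol / 2.639×10⁻⁶ mol photons = 0.51.

Φ = 0.51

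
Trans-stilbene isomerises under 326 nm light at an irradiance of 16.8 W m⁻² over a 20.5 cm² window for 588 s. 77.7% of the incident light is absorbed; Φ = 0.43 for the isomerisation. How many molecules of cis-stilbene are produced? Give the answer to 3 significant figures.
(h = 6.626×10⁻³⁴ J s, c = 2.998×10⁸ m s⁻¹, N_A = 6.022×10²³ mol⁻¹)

1.11×10¹⁹ molecules

Photon energy at 326 nm: hc/λ = (6.626×10⁻³⁴)(2.998×10⁸)/(326×10⁻⁹) = 6.093×10⁻¹⁹ J.
Energy delivered: (16.8 W m⁻²)(20.5×10⁻⁴ m²)(588 s) = 20.25 J.
Photons incident: 20.25 / 6.093×10⁻¹⁹ = 3.323×10¹⁹, i.e. 3.323×10¹⁹/6.022×10²³ = 5.518×10⁻⁵ mol.
Photons absorbed: 0.777 × 5.518×10⁻⁵ = 4.287×10⁻⁵ mol.
Product: Φ × n_abs = 0.43 × 4.287×10⁻⁵ = 1.843×10⁻⁵ mol.
As a count: 1.843×10⁻⁵ × 6.022×10²³ = 1.11×10¹⁹.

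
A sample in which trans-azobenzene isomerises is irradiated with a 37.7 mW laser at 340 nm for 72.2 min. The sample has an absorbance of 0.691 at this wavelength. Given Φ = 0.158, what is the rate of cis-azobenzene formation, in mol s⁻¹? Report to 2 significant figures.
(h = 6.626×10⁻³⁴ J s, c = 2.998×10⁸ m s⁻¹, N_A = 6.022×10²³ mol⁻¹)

Photon energy at 340 nm: hc/λ = (6.626×10⁻³⁴)(2.998×10⁸)/(340×10⁻⁹) = 5.843×10⁻¹⁹ J.
Energy delivered: (37.7 mW)(4332 s) = 163.3 J.
Photons incident: 163.3 / 5.843×10⁻¹⁹ = 2.795×10²⁰, i.e. 2.795×10²⁰/6.022×10²³ = 4.641×10⁻⁴ mol.
Fraction absorbed: 1 − 10^(−0.691) = 0.7963.
Photons absorbed: 0.7963 × 4.641×10⁻⁴ = 3.696×10⁻⁴ mol.
Product formed: 0.158 × 3.696×10⁻⁴ = 5.840×10⁻⁵ mol.
Rate: 5.840×10⁻⁵ / 4332 s = 1.3×10⁻⁸ mol s⁻¹.

1.3×10⁻⁸ mol s⁻¹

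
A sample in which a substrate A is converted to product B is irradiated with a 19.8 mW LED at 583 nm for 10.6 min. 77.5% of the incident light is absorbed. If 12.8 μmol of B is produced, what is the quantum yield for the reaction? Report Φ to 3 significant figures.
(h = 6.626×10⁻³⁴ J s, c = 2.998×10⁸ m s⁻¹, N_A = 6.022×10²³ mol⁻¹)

Product: 12.8 μmol = 1.28×10⁻⁵ mol.
Photon energy at 583 nm: hc/λ = (6.626×10⁻³⁴)(2.998×10⁸)/(583×10⁻⁹) = 3.407×10⁻¹⁹ J.
Energy delivered: (19.8 mW)(636 s) = 12.59 J.
Photons incident: 12.59 / 3.407×10⁻¹⁹ = 3.695×10¹⁹, i.e. 3.695×10¹⁹/6.022×10²³ = 6.136×10⁻⁵ mol.
Photons absorbed: 0.775 × 6.136×10⁻⁵ = 4.755×10⁻⁵ mol.
Φ = 1.28×10⁻⁵ mol / 4.755×10⁻⁵ mol photons = 0.269.

Φ = 0.269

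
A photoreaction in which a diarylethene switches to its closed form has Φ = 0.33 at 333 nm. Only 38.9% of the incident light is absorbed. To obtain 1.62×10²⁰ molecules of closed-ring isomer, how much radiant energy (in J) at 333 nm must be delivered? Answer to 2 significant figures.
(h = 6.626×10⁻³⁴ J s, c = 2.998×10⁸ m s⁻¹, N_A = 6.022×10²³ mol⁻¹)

750 J

Product: 1.62×10²⁰ / 6.022×10²³ = 2.690×10⁻⁴ mol.
Photons that must be absorbed: 2.690×10⁻⁴ / 0.33 = 8.152×10⁻⁴ mol.
Incident photons needed: 8.152×10⁻⁴ / 0.389 = 0.002096 mol.
Photon energy: hc/λ = 5.965×10⁻¹⁹ J; per mole, 3.592×10⁵ J mol⁻¹.
Energy required: 0.002096 × 3.592×10⁵ = 750 J.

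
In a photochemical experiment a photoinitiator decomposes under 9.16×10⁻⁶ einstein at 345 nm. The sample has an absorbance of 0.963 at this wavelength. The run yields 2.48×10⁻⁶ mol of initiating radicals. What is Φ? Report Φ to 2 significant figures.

Φ = 0.30

Fraction absorbed: 1 − 10^(−0.963) = 0.8911.
Photons absorbed: 0.8911 × 9.16×10⁻⁶ = 8.162×10⁻⁶ mol.
Φ = 2.48×10⁻⁶ mol / 8.162×10⁻⁶ mol photons = 0.30.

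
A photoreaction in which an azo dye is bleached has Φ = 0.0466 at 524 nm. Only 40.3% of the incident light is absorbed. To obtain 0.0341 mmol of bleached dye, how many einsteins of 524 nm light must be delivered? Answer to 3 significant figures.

0.00182 einstein

Product: 0.0341 mmol = 3.41e-5 mol.
Photons that must be absorbed: 3.41e-5 / 0.0466 = 7.318e-4 mol.
Incident photons needed: 7.318e-4 / 0.403 = 0.001816 mol.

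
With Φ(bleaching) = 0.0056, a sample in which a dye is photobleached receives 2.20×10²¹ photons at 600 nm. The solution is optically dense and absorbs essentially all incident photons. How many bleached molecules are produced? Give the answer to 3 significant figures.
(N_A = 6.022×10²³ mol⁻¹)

Moles of photons: 2.20×10²¹ / 6.022×10²³ = 0.003653 mol.
Product: Φ × n_abs = 0.0056 × 0.003653 = 2.046×10⁻⁵ mol.
As a count: 2.046×10⁻⁵ × 6.022×10²³ = 1.23×10¹⁹.

1.23×10¹⁹ bleached molecules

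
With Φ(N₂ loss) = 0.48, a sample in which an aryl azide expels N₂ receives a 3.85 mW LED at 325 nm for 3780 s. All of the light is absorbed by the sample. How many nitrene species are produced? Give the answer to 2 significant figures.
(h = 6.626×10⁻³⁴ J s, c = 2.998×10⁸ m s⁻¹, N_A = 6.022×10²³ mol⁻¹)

Photon energy at 325 nm: hc/λ = (6.626×10⁻³⁴)(2.998×10⁸)/(325×10⁻⁹) = 6.112×10⁻¹⁹ J.
Energy delivered: (3.85 mW)(3780 s) = 14.55 J.
Photons incident: 14.55 / 6.112×10⁻¹⁹ = 2.381×10¹⁹, i.e. 2.381×10¹⁹/6.022×10²³ = 3.954×10⁻⁵ mol.
Product: Φ × n_abs = 0.48 × 3.954×10⁻⁵ = 1.898×10⁻⁵ mol.
As a count: 1.898×10⁻⁵ × 6.022×10²³ = 1.1×10¹⁹.

1.1×10¹⁹ species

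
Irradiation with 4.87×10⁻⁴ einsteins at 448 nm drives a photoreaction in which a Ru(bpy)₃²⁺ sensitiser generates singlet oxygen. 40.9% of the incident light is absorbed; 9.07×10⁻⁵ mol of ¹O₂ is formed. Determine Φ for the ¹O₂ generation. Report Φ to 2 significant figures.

Φ = 0.46

Photons absorbed: 0.409 × 4.87×10⁻⁴ = 1.992×10⁻⁴ mol.
Φ = 9.07×10⁻⁵ mol / 1.992×10⁻⁴ mol photons = 0.46.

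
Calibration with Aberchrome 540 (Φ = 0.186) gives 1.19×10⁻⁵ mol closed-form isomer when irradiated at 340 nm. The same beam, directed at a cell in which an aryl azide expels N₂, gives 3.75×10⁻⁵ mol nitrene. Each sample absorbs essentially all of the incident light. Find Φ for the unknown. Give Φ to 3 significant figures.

Φ = 0.586

Photons absorbed by the actinometer: 1.19×10⁻⁵ / 0.186 = 6.398×10⁻⁵ mol.
Φ(unknown) = 3.75×10⁻⁵ / 6.398×10⁻⁵ = 0.586.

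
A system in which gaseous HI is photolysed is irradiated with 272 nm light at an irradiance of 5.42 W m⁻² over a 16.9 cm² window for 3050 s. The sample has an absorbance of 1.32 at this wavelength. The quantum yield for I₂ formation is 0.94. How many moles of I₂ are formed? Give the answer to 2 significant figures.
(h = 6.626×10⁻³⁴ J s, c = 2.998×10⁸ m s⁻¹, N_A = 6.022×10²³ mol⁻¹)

Photon energy at 272 nm: hc/λ = (6.626×10⁻³⁴)(2.998×10⁸)/(272×10⁻⁹) = 7.303×10⁻¹⁹ J.
Energy delivered: (5.42 W m⁻²)(16.9×10⁻⁴ m²)(3050 s) = 27.94 J.
Photons incident: 27.94 / 7.303×10⁻¹⁹ = 3.826×10¹⁹, i.e. 3.826×10¹⁹/6.022×10²³ = 6.353×10⁻⁵ mol.
Fraction absorbed: 1 − 10^(−1.32) = 0.9521.
Photons absorbed: 0.9521 × 6.353×10⁻⁵ = 6.049×10⁻⁵ mol.
Product: Φ × n_abs = 0.94 × 6.049×10⁻⁵ = 5.686×10⁻⁵ mol.

5.7×10⁻⁵ mol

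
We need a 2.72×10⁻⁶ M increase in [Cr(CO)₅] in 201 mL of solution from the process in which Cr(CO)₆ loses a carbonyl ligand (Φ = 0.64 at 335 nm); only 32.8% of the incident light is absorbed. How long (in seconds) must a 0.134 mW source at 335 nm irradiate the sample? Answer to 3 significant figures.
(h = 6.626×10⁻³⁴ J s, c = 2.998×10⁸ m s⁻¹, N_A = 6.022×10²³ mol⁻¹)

Product: (2.72×10⁻⁶ M)(0.201 L) = 5.467×10⁻⁷ mol.
Photons that must be absorbed: 5.467×10⁻⁷ / 0.64 = 8.542×10⁻⁷ mol.
Incident photons needed: 8.542×10⁻⁷ / 0.328 = 2.604×10⁻⁶ mol.
Photon energy: hc/λ = 5.930×10⁻¹⁹ J; per mole, 3.571×10⁵ J mol⁻¹.
Energy required: 2.604×10⁻⁶ × 3.571×10⁵ = 0.9299 J.
Time: 0.9299 J / 0.000134 W = 6940 s.

t ≈ 6940 s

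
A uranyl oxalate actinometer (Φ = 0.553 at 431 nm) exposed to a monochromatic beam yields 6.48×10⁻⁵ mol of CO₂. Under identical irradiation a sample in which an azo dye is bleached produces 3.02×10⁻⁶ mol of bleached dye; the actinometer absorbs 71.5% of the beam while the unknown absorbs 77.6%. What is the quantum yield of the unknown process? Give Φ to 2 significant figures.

Φ = 0.024

Photons absorbed by the actinometer: 6.48×10⁻⁵ / 0.553 = 1.172×10⁻⁴ mol.
Incident flux: 1.172×10⁻⁴ / 0.715 = 1.639×10⁻⁴ einstein.
Absorbed by unknown: 0.776 × 1.639×10⁻⁴ = 1.272×10⁻⁴ mol.
Φ(unknown) = 3.02×10⁻⁶ / 1.272×10⁻⁴ = 0.024.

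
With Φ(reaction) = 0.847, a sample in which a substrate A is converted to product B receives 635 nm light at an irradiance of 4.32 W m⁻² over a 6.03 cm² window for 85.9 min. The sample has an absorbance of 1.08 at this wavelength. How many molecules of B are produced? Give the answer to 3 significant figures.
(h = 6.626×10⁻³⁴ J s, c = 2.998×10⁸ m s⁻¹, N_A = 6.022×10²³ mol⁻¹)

3.33×10¹⁹ molecules

Photon energy at 635 nm: hc/λ = (6.626×10⁻³⁴)(2.998×10⁸)/(635×10⁻⁹) = 3.128×10⁻¹⁹ J.
Energy delivered: (4.32 W m⁻²)(6.03×10⁻⁴ m²)(5154 s) = 13.43 J.
Photons incident: 13.43 / 3.128×10⁻¹⁹ = 4.293×10¹⁹, i.e. 4.293×10¹⁹/6.022×10²³ = 7.129×10⁻⁵ mol.
Fraction absorbed: 1 − 10^(−1.08) = 0.9168.
Photons absorbed: 0.9168 × 7.129×10⁻⁵ = 6.536×10⁻⁵ mol.
Product: Φ × n_abs = 0.847 × 6.536×10⁻⁵ = 5.536×10⁻⁵ mol.
As a count: 5.536×10⁻⁵ × 6.022×10²³ = 3.33×10¹⁹.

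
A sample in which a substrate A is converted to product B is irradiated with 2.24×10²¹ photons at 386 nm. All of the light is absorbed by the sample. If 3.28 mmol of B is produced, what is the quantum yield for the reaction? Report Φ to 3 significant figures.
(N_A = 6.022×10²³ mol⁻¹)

Product: 3.28 mmol = 0.00328 mol.
Moles of photons: 2.24×10²¹ / 6.022×10²³ = 0.003720 mol.
Φ = 0.00328 mol / 0.003720 mol photons = 0.882.

Φ = 0.882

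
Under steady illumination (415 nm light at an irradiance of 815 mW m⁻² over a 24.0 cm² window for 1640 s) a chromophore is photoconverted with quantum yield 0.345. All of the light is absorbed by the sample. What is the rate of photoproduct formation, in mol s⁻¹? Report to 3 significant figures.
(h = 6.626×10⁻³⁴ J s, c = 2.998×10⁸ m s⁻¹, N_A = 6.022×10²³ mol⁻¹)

2.34×10⁻⁹ mol s⁻¹

Photon energy at 415 nm: hc/λ = (6.626×10⁻³⁴)(2.998×10⁸)/(415×10⁻⁹) = 4.787×10⁻¹⁹ J.
Energy delivered: (815 mW m⁻²)(24.0×10⁻⁴ m²)(1640 s) = 3.208 J.
Photons incident: 3.208 / 4.787×10⁻¹⁹ = 6.701×10¹⁸, i.e. 6.701×10¹⁸/6.022×10²³ = 1.113×10⁻⁵ mol.
Product formed: 0.345 × 1.113×10⁻⁵ = 3.840×10⁻⁶ mol.
Rate: 3.840×10⁻⁶ / 1640 s = 2.34×10⁻⁹ mol s⁻¹.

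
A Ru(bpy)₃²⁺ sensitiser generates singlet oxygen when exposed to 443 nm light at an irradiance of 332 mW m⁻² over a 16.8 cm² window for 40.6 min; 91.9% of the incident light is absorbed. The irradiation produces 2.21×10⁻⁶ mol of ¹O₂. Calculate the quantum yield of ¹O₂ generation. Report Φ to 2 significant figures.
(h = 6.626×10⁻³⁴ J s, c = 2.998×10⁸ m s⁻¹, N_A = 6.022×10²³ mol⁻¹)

Φ = 0.48

Photon energy at 443 nm: hc/λ = (6.626×10⁻³⁴)(2.998×10⁸)/(443×10⁻⁹) = 4.484×10⁻¹⁹ J.
Energy delivered: (332 mW m⁻²)(16.8×10⁻⁴ m²)(2436 s) = 1.359 J.
Photons incident: 1.359 / 4.484×10⁻¹⁹ = 3.031×10¹⁸, i.e. 3.031×10¹⁸/6.022×10²³ = 5.033×10⁻⁶ mol.
Photons absorbed: 0.919 × 5.033×10⁻⁶ = 4.625×10⁻⁶ mol.
Φ = 2.21×10⁻⁶ mol / 4.625×10⁻⁶ mol photons = 0.48.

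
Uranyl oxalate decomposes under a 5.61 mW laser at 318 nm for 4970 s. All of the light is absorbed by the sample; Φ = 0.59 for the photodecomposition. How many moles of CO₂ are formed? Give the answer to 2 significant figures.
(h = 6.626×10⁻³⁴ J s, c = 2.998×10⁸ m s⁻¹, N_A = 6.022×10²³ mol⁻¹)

Photon energy at 318 nm: hc/λ = (6.626×10⁻³⁴)(2.998×10⁸)/(318×10⁻⁹) = 6.247×10⁻¹⁹ J.
Energy delivered: (5.61 mW)(4970 s) = 27.88 J.
Photons incident: 27.88 / 6.247×10⁻¹⁹ = 4.463×10¹⁹, i.e. 4.463×10¹⁹/6.022×10²³ = 7.411×10⁻⁵ mol.
Product: Φ × n_abs = 0.59 × 7.411×10⁻⁵ = 4.372×10⁻⁵ mol.

4.4×10⁻⁵ mol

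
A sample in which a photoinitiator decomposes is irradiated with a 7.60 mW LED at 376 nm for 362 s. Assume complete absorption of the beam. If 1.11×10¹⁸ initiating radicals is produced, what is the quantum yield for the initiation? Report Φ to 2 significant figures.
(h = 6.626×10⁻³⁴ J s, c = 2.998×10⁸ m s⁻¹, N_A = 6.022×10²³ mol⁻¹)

Product: 1.11×10¹⁸ / 6.022×10²³ = 1.843×10⁻⁶ mol.
Photon energy at 376 nm: hc/λ = (6.626×10⁻³⁴)(2.998×10⁸)/(376×10⁻⁹) = 5.283×10⁻¹⁹ J.
Energy delivered: (7.60 mW)(362 s) = 2.751 J.
Photons incident: 2.751 / 5.283×10⁻¹⁹ = 5.207×10¹⁸, i.e. 5.207×10¹⁸/6.022×10²³ = 8.647×10⁻⁶ mol.
Φ = 1.843×10⁻⁶ mol / 8.647×10⁻⁶ mol photons = 0.21.

Φ = 0.21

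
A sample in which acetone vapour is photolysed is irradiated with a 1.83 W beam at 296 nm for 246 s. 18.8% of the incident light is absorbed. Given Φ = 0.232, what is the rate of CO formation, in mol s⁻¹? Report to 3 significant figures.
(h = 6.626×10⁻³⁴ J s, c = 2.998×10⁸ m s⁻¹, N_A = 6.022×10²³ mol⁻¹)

Photon energy at 296 nm: hc/λ = (6.626×10⁻³⁴)(2.998×10⁸)/(296×10⁻⁹) = 6.711×10⁻¹⁹ J.
Energy delivered: (1.83 W)(246 s) = 450.2 J.
Photons incident: 450.2 / 6.711×10⁻¹⁹ = 6.708×10²⁰, i.e. 6.708×10²⁰/6.022×10²³ = 0.001114 mol.
Photons absorbed: 0.188 × 0.001114 = 2.094×10⁻⁴ mol.
Product formed: 0.232 × 2.094×10⁻⁴ = 4.858×10⁻⁵ mol.
Rate: 4.858×10⁻⁵ / 246 s = 1.97×10⁻⁷ mol s⁻¹.

1.97×10⁻⁷ mol s⁻¹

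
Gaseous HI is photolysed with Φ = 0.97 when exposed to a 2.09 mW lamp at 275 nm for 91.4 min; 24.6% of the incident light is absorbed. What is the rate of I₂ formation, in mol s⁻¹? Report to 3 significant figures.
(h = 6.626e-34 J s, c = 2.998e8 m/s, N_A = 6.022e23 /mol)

Photon energy at 275 nm: hc/λ = (6.626e-34)(2.998e8)/(275e-9) = 7.224e-19 J.
Energy delivered: (2.09 mW)(5484 s) = 11.46 J.
Photons incident: 11.46 / 7.224e-19 = 1.586e19, i.e. 1.586e19/6.022e23 = 2.634e-5 mol.
Photons absorbed: 0.246 × 2.634e-5 = 6.480e-6 mol.
Product formed: 0.97 × 6.480e-6 = 6.286e-6 mol.
Rate: 6.286e-6 / 5484 s = 1.15e-9 mol s⁻¹.

1.15e-9 mol s⁻¹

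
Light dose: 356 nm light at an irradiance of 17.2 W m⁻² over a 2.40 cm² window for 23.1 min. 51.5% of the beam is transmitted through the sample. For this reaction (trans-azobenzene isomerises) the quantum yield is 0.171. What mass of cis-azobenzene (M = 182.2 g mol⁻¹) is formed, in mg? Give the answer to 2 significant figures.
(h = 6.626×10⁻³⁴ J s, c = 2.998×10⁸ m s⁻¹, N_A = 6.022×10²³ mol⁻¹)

Photon energy at 356 nm: hc/λ = (6.626×10⁻³⁴)(2.998×10⁸)/(356×10⁻⁹) = 5.580×10⁻¹⁹ J.
Energy delivered: (17.2 W m⁻²)(2.40×10⁻⁴ m²)(1386 s) = 5.721 J.
Photons incident: 5.721 / 5.580×10⁻¹⁹ = 1.025×10¹⁹, i.e. 1.025×10¹⁹/6.022×10²³ = 1.702×10⁻⁵ mol.
Fraction absorbed: 1 − 51.5/100 = 0.4850.
Photons absorbed: 0.4850 × 1.702×10⁻⁵ = 8.255×10⁻⁶ mol.
Product: Φ × n_abs = 0.171 × 8.255×10⁻⁶ = 1.412×10⁻⁶ mol.
Mass: 1.412×10⁻⁶ × 182.2 = 2.573×10⁻⁴ g = 0.26 mg.

0.26 mg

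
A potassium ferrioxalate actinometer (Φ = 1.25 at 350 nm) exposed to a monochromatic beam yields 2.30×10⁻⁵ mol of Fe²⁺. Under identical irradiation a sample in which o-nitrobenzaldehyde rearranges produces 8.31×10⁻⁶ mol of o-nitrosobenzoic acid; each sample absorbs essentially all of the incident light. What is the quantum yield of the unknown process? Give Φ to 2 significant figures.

Φ = 0.45

Photons absorbed by the actinometer: 2.30×10⁻⁵ / 1.25 = 1.840×10⁻⁵ mol.
Φ(unknown) = 8.31×10⁻⁶ / 1.840×10⁻⁵ = 0.45.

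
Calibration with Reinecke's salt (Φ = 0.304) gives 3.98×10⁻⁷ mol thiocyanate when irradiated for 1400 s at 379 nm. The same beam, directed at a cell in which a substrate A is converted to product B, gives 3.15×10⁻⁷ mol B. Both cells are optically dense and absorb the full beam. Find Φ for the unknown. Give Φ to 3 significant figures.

Photons absorbed by the actinometer: 3.98×10⁻⁷ / 0.304 = 1.309×10⁻⁶ mol.
Φ(unknown) = 3.15×10⁻⁷ / 1.309×10⁻⁶ = 0.241.

Φ = 0.241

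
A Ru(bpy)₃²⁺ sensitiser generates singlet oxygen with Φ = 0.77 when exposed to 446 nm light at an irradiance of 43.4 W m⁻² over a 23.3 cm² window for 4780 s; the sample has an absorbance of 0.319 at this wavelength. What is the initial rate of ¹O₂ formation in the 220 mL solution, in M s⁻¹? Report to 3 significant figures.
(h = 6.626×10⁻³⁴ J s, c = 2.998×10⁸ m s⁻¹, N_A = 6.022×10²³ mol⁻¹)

6.87×10⁻⁷ M s⁻¹

Photon energy at 446 nm: hc/λ = (6.626×10⁻³⁴)(2.998×10⁸)/(446×10⁻⁹) = 4.454×10⁻¹⁹ J.
Energy delivered: (43.4 W m⁻²)(23.3×10⁻⁴ m²)(4780 s) = 483.4 J.
Photons incident: 483.4 / 4.454×10⁻¹⁹ = 1.085×10²¹, i.e. 1.085×10²¹/6.022×10²³ = 0.001802 mol.
Fraction absorbed: 1 − 10^(−0.319) = 0.5203.
Photons absorbed: 0.5203 × 0.001802 = 9.376×10⁻⁴ mol.
Product formed: 0.77 × 9.376×10⁻⁴ = 7.220×10⁻⁴ mol.
Rate: 7.220×10⁻⁴ mol / (4780 s × 0.22 L) = 6.87×10⁻⁷ M s⁻¹.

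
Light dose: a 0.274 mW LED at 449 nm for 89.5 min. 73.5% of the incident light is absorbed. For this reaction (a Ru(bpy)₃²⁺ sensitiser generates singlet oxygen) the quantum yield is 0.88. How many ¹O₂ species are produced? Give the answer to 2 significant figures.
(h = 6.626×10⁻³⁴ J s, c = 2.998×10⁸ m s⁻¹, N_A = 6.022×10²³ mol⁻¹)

Photon energy at 449 nm: hc/λ = (6.626×10⁻³⁴)(2.998×10⁸)/(449×10⁻⁹) = 4.424×10⁻¹⁹ J.
Energy delivered: (0.274 mW)(5370 s) = 1.471 J.
Photons incident: 1.471 / 4.424×10⁻¹⁹ = 3.325×10¹⁸, i.e. 3.325×10¹⁸/6.022×10²³ = 5.521×10⁻⁶ mol.
Photons absorbed: 0.735 × 5.521×10⁻⁶ = 4.058×10⁻⁶ mol.
Product: Φ × n_abs = 0.88 × 4.058×10⁻⁶ = 3.571×10⁻⁶ mol.
As a count: 3.571×10⁻⁶ × 6.022×10²³ = 2.2×10¹⁸.

2.2×10¹⁸ species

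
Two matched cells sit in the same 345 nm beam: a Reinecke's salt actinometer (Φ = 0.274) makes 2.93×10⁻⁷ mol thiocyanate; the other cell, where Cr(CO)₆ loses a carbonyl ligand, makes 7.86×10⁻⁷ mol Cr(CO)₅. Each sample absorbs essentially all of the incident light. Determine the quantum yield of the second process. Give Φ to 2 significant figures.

Φ = 0.74

Photons absorbed by the actinometer: 2.93×10⁻⁷ / 0.274 = 1.069×10⁻⁶ mol.
Φ(unknown) = 7.86×10⁻⁷ / 1.069×10⁻⁶ = 0.74.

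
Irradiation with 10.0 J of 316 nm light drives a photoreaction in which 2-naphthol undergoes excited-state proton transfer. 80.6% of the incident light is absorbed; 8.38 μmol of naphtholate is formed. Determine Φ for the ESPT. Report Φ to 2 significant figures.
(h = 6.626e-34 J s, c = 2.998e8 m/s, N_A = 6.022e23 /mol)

Φ = 0.39

Product: 8.38 μmol = 8.38e-6 mol.
Photon energy at 316 nm: hc/λ = (6.626e-34)(2.998e8)/(316e-9) = 6.286e-19 J.
Photons incident: 10.0 / 6.286e-19 = 1.591e19, i.e. 1.591e19/6.022e23 = 2.642e-5 mol.
Photons absorbed: 0.806 × 2.642e-5 = 2.129e-5 mol.
Φ = 8.38e-6 mol / 2.129e-5 mol photons = 0.39.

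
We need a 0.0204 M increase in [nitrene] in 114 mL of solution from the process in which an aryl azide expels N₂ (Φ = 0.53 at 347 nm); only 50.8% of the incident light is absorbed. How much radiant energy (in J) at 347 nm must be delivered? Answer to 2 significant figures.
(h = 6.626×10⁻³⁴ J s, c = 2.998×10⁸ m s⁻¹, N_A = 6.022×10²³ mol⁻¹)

Product: (0.0204 M)(0.114 L) = 0.002326 mol.
Photons that must be absorbed: 0.002326 / 0.53 = 0.004389 mol.
Incident photons needed: 0.004389 / 0.508 = 0.008640 mol.
Photon energy: hc/λ = 5.725×10⁻¹⁹ J; per mole, 3.448×10⁵ J mol⁻¹.
Energy required: 0.008640 × 3.448×10⁵ = 3000 J.

3000 J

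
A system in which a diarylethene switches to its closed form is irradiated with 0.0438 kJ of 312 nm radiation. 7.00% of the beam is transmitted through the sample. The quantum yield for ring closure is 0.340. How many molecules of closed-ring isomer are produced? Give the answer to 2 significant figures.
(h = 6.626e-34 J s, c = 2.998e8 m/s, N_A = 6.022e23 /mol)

Photon energy at 312 nm: hc/λ = (6.626e-34)(2.998e8)/(312e-9) = 6.367e-19 J.
Incident energy: 0.0438 kJ = 43.8 J.
Photons incident: 43.8 / 6.367e-19 = 6.879e19, i.e. 6.879e19/6.022e23 = 1.142e-4 mol.
Fraction absorbed: 1 − 7.00/100 = 0.9300.
Photons absorbed: 0.9300 × 1.142e-4 = 1.062e-4 mol.
Product: Φ × n_abs = 0.340 × 1.062e-4 = 3.611e-5 mol.
As a count: 3.611e-5 × 6.022e23 = 2.2e19.

2.2e19 molecules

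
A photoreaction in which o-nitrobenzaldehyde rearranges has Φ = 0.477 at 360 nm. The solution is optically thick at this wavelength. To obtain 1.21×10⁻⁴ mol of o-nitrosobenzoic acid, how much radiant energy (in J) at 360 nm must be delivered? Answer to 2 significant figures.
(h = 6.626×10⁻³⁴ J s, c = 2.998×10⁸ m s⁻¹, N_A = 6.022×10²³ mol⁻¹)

84 J

Photons that must be absorbed: 1.21×10⁻⁴ / 0.477 = 2.537×10⁻⁴ mol.
Photon energy: hc/λ = 5.518×10⁻¹⁹ J; per mole, 3.323×10⁵ J mol⁻¹.
Energy required: 2.537×10⁻⁴ × 3.323×10⁵ = 84 J.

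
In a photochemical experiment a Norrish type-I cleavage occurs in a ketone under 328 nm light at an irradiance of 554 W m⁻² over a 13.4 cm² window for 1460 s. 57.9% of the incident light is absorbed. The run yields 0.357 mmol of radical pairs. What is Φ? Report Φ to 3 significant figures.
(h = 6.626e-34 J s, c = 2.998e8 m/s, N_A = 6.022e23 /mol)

Product: 0.357 mmol = 3.57e-4 mol.
Photon energy at 328 nm: hc/λ = (6.626e-34)(2.998e8)/(328e-9) = 6.056e-19 J.
Energy delivered: (554 W m⁻²)(13.4e-4 m²)(1460 s) = 1084 J.
Photons incident: 1084 / 6.056e-19 = 1.790e21, i.e. 1.790e21/6.022e23 = 0.002972 mol.
Photons absorbed: 0.579 × 0.002972 = 0.001721 mol.
Φ = 3.57e-4 mol / 0.001721 mol photons = 0.207.

Φ = 0.207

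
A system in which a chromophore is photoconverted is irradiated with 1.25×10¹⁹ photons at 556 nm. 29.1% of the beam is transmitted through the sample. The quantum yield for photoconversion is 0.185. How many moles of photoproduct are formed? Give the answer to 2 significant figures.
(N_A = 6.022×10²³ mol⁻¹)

Moles of photons: 1.25×10¹⁹ / 6.022×10²³ = 2.076×10⁻⁵ mol.
Fraction absorbed: 1 − 29.1/100 = 0.7090.
Photons absorbed: 0.7090 × 2.076×10⁻⁵ = 1.472×10⁻⁵ mol.
Product: Φ × n_abs = 0.185 × 1.472×10⁻⁵ = 2.723×10⁻⁶ mol.

2.7×10⁻⁶ mol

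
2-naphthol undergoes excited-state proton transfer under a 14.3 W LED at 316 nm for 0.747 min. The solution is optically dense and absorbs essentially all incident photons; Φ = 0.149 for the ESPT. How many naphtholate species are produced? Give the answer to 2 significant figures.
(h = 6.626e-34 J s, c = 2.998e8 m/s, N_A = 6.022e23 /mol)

Photon energy at 316 nm: hc/λ = (6.626e-34)(2.998e8)/(316e-9) = 6.286e-19 J.
Energy delivered: (14.3 W)(44.82 s) = 640.9 J.
Photons incident: 640.9 / 6.286e-19 = 1.020e21, i.e. 1.020e21/6.022e23 = 0.001694 mol.
Product: Φ × n_abs = 0.149 × 0.001694 = 2.524e-4 mol.
As a count: 2.524e-4 × 6.022e23 = 1.5e20.

1.5e20 species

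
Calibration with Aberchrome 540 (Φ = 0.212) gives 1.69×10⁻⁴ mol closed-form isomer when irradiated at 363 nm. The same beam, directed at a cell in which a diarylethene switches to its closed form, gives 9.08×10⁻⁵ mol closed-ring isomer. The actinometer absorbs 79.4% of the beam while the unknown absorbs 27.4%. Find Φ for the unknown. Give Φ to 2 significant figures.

Φ = 0.33

Photons absorbed by the actinometer: 1.69×10⁻⁴ / 0.212 = 7.972×10⁻⁴ mol.
Incident flux: 7.972×10⁻⁴ / 0.794 = 0.001004 einstein.
Absorbed by unknown: 0.274 × 0.001004 = 2.751×10⁻⁴ mol.
Φ(unknown) = 9.08×10⁻⁵ / 2.751×10⁻⁴ = 0.33.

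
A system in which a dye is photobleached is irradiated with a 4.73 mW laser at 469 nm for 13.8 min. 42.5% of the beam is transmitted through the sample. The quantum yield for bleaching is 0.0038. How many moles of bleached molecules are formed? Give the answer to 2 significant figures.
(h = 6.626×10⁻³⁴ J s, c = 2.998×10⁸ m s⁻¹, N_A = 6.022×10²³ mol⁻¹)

Photon energy at 469 nm: hc/λ = (6.626×10⁻³⁴)(2.998×10⁸)/(469×10⁻⁹) = 4.236×10⁻¹⁹ J.
Energy delivered: (4.73 mW)(828 s) = 3.916 J.
Photons incident: 3.916 / 4.236×10⁻¹⁹ = 9.245×10¹⁸, i.e. 9.245×10¹⁸/6.022×10²³ = 1.535×10⁻⁵ mol.
Fraction absorbed: 1 − 42.5/100 = 0.5750.
Photons absorbed: 0.5750 × 1.535×10⁻⁵ = 8.826×10⁻⁶ mol.
Product: Φ × n_abs = 0.0038 × 8.826×10⁻⁶ = 3.354×10⁻⁸ mol.

3.4×10⁻⁸ mol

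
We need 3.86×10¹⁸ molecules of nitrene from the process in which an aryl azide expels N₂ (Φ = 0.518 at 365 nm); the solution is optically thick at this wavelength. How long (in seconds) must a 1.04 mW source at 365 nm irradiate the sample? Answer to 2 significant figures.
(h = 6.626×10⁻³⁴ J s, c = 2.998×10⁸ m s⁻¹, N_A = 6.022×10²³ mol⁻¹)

Product: 3.86×10¹⁸ / 6.022×10²³ = 6.410×10⁻⁶ mol.
Photons that must be absorbed: 6.410×10⁻⁶ / 0.518 = 1.237×10⁻⁵ mol.
Photon energy: hc/λ = 5.442×10⁻¹⁹ J; per mole, 3.277×10⁵ J mol⁻¹.
Energy required: 1.237×10⁻⁵ × 3.277×10⁵ = 4.054 J.
Time: 4.054 J / 0.00104 W = 3900 s.

t ≈ 3900 s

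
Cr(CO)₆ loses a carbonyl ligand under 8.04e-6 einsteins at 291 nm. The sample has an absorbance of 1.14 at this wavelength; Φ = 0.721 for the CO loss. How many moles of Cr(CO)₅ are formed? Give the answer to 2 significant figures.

Fraction absorbed: 1 − 10^(−1.14) = 0.9276.
Photons absorbed: 0.9276 × 8.04e-6 = 7.458e-6 mol.
Product: Φ × n_abs = 0.721 × 7.458e-6 = 5.377e-6 mol.

5.4e-6 mol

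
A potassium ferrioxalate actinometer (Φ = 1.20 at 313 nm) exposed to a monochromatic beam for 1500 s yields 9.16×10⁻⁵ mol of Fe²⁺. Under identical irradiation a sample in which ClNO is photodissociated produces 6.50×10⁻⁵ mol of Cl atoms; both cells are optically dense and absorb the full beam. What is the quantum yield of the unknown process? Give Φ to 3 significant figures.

Φ = 0.852

Photons absorbed by the actinometer: 9.16×10⁻⁵ / 1.20 = 7.633×10⁻⁵ mol.
Φ(unknown) = 6.50×10⁻⁵ / 7.633×10⁻⁵ = 0.852.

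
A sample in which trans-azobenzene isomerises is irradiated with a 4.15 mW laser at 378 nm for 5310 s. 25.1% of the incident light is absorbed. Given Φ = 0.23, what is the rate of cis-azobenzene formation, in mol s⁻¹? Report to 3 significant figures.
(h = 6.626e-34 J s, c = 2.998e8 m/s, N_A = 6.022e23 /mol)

Photon energy at 378 nm: hc/λ = (6.626e-34)(2.998e8)/(378e-9) = 5.255e-19 J.
Energy delivered: (4.15 mW)(5310 s) = 22.04 J.
Photons incident: 22.04 / 5.255e-19 = 4.194e19, i.e. 4.194e19/6.022e23 = 6.964e-5 mol.
Photons absorbed: 0.251 × 6.964e-5 = 1.748e-5 mol.
Product formed: 0.23 × 1.748e-5 = 4.020e-6 mol.
Rate: 4.020e-6 / 5310 s = 7.57e-10 mol s⁻¹.

7.57e-10 mol s⁻¹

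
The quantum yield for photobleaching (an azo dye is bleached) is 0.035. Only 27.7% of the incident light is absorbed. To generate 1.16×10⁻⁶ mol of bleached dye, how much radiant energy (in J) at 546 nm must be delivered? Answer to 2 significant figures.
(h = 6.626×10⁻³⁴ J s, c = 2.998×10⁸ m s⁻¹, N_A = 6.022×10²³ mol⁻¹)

26 J

Photons that must be absorbed: 1.16×10⁻⁶ / 0.035 = 3.314×10⁻⁵ mol.
Incident photons needed: 3.314×10⁻⁵ / 0.277 = 1.196×10⁻⁴ mol.
Photon energy: hc/λ = 3.638×10⁻¹⁹ J; per mole, 2.191×10⁵ J mol⁻¹.
Energy required: 1.196×10⁻⁴ × 2.191×10⁵ = 26 J.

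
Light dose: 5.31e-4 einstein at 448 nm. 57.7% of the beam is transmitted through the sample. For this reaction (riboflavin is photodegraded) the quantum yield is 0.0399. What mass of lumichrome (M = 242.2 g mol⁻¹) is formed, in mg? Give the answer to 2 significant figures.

2.2 mg

Fraction absorbed: 1 − 57.7/100 = 0.4230.
Photons absorbed: 0.4230 × 5.31e-4 = 2.246e-4 mol.
Product: Φ × n_abs = 0.0399 × 2.246e-4 = 8.962e-6 mol.
Mass: 8.962e-6 × 242.2 = 0.002171 g = 2.2 mg.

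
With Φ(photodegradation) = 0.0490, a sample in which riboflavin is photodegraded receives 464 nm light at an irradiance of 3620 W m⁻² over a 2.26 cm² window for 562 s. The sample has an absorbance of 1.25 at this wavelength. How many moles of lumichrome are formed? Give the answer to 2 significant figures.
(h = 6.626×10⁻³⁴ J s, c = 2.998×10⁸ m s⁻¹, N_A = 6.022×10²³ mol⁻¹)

Photon energy at 464 nm: hc/λ = (6.626×10⁻³⁴)(2.998×10⁸)/(464×10⁻⁹) = 4.281×10⁻¹⁹ J.
Energy delivered: (3620 W m⁻²)(2.26×10⁻⁴ m²)(562 s) = 459.8 J.
Photons incident: 459.8 / 4.281×10⁻¹⁹ = 1.074×10²¹, i.e. 1.074×10²¹/6.022×10²³ = 0.001783 mol.
Fraction absorbed: 1 − 10^(−1.25) = 0.9438.
Photons absorbed: 0.9438 × 0.001783 = 0.001683 mol.
Product: Φ × n_abs = 0.0490 × 0.001683 = 8.247×10⁻⁵ mol.

8.2×10⁻⁵ mol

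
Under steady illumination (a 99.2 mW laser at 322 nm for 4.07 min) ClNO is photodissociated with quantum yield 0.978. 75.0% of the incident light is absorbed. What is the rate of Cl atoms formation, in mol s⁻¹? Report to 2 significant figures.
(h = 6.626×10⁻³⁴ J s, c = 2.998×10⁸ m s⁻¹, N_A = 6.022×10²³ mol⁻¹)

Photon energy at 322 nm: hc/λ = (6.626×10⁻³⁴)(2.998×10⁸)/(322×10⁻⁹) = 6.169×10⁻¹⁹ J.
Energy delivered: (99.2 mW)(244.2 s) = 24.22 J.
Photons incident: 24.22 / 6.169×10⁻¹⁹ = 3.926×10¹⁹, i.e. 3.926×10¹⁹/6.022×10²³ = 6.519×10⁻⁵ mol.
Photons absorbed: 0.750 × 6.519×10⁻⁵ = 4.889×10⁻⁵ mol.
Product formed: 0.978 × 4.889×10⁻⁵ = 4.781×10⁻⁵ mol.
Rate: 4.781×10⁻⁵ / 244.2 s = 2.0×10⁻⁷ mol s⁻¹.

2.0×10⁻⁷ mol s⁻¹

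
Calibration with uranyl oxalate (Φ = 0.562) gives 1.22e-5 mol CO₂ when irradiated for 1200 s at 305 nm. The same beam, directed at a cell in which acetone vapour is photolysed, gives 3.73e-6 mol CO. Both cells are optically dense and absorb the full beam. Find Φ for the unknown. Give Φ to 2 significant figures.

Φ = 0.17

Photons absorbed by the actinometer: 1.22e-5 / 0.562 = 2.171e-5 mol.
Φ(unknown) = 3.73e-6 / 2.171e-5 = 0.17.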